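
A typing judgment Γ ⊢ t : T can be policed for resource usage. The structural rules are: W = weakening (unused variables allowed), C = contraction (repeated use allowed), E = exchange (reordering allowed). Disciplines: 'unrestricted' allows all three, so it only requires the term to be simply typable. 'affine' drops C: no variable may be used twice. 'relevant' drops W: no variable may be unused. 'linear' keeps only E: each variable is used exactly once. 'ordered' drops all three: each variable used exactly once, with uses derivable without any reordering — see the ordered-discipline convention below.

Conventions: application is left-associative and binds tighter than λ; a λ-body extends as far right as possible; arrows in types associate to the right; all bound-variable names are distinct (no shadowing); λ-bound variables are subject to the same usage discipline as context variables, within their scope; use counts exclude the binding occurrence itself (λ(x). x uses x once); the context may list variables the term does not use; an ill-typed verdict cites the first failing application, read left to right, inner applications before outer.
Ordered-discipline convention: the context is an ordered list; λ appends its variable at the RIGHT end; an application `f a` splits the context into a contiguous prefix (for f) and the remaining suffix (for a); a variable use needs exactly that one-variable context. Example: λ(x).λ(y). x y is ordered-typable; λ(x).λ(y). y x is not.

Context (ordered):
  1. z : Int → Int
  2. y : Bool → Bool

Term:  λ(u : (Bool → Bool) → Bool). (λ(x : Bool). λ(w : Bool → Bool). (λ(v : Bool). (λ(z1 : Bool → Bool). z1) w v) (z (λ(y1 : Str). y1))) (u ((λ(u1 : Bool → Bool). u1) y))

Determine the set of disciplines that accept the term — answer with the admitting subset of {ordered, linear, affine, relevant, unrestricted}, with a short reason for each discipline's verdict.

admitted by: none
use counts: z: 1; y: 1; u (λ-bound): 1; x (λ-bound): 0; w (λ-bound): 1; v (λ-bound): 1; z1 (λ-bound): 1; y1 (λ-bound): 1; u1 (λ-bound): 1
order of uses: z1, w, v, z, y1, u, u1, y
typing: ill-typed: a function awaiting Int gets Str → Str
ordered: ✗, the type mismatch rejects it
linear: ✗, not simply typable
affine: ✗, fails simple typing
relevant: ✗, a type mismatch blocks all five
unrestricted: ✗, the type mismatch rejects it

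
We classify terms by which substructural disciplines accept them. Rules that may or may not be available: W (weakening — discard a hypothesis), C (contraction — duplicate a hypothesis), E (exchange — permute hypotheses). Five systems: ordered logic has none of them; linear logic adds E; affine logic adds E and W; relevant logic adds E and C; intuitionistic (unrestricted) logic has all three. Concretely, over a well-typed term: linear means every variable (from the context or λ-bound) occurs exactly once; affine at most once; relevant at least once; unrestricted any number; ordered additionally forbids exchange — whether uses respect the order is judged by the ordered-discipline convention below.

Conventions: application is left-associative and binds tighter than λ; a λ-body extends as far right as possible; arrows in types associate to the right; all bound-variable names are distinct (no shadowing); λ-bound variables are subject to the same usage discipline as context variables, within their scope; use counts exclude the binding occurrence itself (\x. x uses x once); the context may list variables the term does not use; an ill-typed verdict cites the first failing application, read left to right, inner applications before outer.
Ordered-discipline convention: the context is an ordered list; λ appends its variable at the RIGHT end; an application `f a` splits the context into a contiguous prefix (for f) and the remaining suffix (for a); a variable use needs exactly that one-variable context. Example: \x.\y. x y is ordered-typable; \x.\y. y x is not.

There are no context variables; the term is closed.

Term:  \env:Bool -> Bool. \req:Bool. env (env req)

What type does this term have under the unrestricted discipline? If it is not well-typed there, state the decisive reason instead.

term : (Bool -> Bool) -> Bool -> Bool
variable uses: env [bound]: 2, req [bound]: 1
order of uses: env, env, req
typing: well-typed — term : (Bool -> Bool) -> Bool -> Bool
per-discipline verdicts: ordered ✗; linear ✗; affine ✗; relevant ✓; unrestricted ✓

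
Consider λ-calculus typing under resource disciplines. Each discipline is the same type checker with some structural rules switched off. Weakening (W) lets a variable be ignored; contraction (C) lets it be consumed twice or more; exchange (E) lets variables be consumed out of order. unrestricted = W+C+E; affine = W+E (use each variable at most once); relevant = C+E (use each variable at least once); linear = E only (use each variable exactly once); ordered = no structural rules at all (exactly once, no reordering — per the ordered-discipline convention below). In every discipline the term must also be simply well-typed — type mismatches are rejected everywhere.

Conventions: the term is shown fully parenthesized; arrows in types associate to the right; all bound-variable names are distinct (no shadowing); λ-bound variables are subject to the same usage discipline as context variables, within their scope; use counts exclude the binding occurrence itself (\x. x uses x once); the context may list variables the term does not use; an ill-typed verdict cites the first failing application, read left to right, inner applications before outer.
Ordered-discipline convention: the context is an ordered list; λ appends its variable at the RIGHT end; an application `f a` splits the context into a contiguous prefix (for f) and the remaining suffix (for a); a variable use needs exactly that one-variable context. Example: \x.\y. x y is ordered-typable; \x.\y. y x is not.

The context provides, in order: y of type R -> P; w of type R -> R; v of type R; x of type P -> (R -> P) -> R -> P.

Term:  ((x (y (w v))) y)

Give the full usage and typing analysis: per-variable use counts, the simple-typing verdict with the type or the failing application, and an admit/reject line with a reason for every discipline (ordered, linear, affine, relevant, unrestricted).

usage: y=2; w=1; v=1; x=1
uses in reading order: x, y, w, v, y
typing: well-typed at R -> P
ordered: ✗ — needs contraction — y ×2
linear: ✗ — needs contraction — y ×2
affine: ✗ — needs contraction — y ×2
relevant: ✓ — every one of y, w, v, x appears
unrestricted: ✓ — typability at R -> P is all that's needed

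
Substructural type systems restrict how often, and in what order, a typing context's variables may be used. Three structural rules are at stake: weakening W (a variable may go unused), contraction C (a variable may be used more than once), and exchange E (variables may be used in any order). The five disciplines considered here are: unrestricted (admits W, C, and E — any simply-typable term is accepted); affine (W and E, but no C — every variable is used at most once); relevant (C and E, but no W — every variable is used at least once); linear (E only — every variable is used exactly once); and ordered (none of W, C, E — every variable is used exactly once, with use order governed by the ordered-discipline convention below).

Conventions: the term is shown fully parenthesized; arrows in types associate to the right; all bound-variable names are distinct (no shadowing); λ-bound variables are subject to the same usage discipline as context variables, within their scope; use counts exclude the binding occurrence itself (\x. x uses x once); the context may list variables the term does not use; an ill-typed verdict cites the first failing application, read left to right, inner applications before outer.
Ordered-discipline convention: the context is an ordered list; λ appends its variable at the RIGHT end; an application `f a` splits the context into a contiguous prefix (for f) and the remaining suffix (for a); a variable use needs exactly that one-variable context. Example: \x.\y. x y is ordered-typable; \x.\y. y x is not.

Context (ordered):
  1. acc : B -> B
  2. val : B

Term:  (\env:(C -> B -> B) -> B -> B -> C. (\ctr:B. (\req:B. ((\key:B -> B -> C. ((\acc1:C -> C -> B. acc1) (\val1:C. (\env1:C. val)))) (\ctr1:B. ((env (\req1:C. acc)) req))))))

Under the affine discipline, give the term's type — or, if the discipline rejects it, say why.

term : ((C -> B -> B) -> B -> B -> C) -> B -> B -> C -> C -> B
use counts: acc: 1×, val: 1×, env (λ-bound): 1×, ctr (λ-bound): 0×, req (λ-bound): 1×, key (λ-bound): 0×, acc1 (λ-bound): 1×, val1 (λ-bound): 0×, env1 (λ-bound): 0×, ctr1 (λ-bound): 0×, req1 (λ-bound): 0×
order of uses: acc1, val, env, acc, req
typing: ✓ — ((C -> B -> B) -> B -> B -> C) -> B -> B -> C -> C -> B
summary: ordered ✗ · linear ✗ · affine ✓ · relevant ✗ · unrestricted ✓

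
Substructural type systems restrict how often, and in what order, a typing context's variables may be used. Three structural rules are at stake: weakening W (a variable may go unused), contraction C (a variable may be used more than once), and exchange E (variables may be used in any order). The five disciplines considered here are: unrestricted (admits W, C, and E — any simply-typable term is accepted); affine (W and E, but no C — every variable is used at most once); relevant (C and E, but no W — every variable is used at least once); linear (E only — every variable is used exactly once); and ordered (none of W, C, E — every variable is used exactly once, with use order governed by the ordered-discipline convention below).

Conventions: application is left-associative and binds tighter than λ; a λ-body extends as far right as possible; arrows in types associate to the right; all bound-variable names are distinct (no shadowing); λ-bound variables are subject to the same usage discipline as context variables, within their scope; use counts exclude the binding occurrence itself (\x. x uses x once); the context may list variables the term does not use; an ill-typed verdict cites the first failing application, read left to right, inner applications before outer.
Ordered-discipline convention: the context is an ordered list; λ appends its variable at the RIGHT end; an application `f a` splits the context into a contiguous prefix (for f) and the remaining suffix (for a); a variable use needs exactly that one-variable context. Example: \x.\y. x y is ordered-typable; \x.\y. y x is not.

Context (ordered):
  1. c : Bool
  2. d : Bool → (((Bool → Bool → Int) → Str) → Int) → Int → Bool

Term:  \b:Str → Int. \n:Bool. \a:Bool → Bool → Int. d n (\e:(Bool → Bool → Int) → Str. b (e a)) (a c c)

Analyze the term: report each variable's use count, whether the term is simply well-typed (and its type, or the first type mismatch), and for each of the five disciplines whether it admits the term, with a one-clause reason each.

usage: c ×2; d ×1; b (bound) ×1; n (bound) ×1; a (bound) ×2; e (bound) ×1
use order (left to right): d, n, b, e, a, a, c, c
typing: ✓ — (Str → Int) → Bool → (Bool → Bool → Int) → Bool
ordered: ✗, repeated use of c ×2, a ×2
linear: ✗, repeated use of c ×2, a ×2
affine: ✗, repeated use of c ×2, a ×2
relevant: ✓, every one of c, d, b, n, a, e appears
unrestricted: ✓, typability at (Str → Int) → Bool → (Bool → Bool → Int) → Bool is all that's needed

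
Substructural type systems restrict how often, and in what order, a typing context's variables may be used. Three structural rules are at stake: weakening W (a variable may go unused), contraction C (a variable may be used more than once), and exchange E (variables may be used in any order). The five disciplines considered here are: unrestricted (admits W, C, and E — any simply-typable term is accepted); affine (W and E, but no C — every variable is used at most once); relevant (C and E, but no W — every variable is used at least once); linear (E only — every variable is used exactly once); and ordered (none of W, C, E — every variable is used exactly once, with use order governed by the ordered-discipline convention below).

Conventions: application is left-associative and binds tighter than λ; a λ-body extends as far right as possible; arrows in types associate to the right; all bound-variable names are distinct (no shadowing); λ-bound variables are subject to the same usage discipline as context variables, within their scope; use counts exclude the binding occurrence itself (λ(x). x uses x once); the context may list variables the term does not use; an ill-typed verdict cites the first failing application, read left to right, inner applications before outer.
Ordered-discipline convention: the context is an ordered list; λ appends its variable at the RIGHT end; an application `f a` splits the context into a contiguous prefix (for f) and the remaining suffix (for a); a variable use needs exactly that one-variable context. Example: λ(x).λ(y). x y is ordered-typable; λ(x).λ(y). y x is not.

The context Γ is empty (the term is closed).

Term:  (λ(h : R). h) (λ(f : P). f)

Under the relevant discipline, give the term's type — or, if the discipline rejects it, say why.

not well-typed under relevant — a type mismatch blocks all five
usage: h [bound]: 1×; f [bound]: 1×
uses in reading order: h, f
typing: ill-typed: an argument P -> P mismatches the expected R
per-discipline verdicts: ordered ✗, linear ✗, affine ✗, relevant ✗, unrestricted ✗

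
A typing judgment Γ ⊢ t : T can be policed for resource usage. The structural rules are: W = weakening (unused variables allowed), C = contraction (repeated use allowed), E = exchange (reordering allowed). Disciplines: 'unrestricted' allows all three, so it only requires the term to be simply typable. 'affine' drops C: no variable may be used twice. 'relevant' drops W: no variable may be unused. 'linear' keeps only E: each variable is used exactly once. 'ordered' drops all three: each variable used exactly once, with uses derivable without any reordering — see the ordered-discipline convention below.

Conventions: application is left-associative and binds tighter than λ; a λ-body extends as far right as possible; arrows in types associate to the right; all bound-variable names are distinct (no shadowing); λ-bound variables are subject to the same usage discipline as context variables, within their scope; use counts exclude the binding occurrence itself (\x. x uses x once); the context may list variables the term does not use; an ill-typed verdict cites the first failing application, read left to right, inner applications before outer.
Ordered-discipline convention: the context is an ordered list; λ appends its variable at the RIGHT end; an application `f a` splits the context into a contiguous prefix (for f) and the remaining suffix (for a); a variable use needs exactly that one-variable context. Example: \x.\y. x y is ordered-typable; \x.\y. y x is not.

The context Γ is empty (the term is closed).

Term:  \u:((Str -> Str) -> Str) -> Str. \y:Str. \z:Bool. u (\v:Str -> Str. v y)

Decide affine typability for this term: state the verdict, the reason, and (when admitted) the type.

yes — no duplicate uses among u, y, z, v; term : (((Str -> Str) -> Str) -> Str) -> Str -> Bool -> Str
variable uses: u (bound) ×1; y (bound) ×1; z (bound) ×0; v (bound) ×1
left-to-right use order: u, v, y
typing: ✓ — (((Str -> Str) -> Str) -> Str) -> Str -> Bool -> Str
summary: ordered ✗ | linear ✗ | affine ✓ | relevant ✗ | unrestricted ✓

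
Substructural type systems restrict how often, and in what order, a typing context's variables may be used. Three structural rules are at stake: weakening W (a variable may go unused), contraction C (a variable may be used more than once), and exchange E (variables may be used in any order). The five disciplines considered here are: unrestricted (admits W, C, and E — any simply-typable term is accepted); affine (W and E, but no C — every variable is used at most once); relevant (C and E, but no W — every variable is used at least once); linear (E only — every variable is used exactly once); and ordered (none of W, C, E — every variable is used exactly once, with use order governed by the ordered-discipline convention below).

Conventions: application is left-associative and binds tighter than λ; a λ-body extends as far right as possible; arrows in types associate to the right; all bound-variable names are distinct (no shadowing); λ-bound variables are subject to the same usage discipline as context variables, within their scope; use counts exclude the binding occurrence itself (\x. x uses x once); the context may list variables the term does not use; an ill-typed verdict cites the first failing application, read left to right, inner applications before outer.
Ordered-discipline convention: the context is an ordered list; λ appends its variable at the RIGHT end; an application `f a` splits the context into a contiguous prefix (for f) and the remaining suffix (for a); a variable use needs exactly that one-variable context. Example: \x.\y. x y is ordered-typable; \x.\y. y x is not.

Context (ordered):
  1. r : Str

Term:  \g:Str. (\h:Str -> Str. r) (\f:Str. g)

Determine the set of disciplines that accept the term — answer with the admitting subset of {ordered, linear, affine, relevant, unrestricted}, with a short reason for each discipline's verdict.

admitted in: affine, unrestricted
counts: r: 1; g [bound]: 1; h [bound]: 0; f [bound]: 0
uses in reading order: r, g
typing: the term checks, with type Str -> Str
ordered: ✗, h, f never used (weakening)
linear: ✗, h, f never used (weakening)
affine: ✓, none of r, g, h, f used more than once
relevant: ✗, h, f never used (weakening)
unrestricted: ✓, typability at Str -> Str is all that's needed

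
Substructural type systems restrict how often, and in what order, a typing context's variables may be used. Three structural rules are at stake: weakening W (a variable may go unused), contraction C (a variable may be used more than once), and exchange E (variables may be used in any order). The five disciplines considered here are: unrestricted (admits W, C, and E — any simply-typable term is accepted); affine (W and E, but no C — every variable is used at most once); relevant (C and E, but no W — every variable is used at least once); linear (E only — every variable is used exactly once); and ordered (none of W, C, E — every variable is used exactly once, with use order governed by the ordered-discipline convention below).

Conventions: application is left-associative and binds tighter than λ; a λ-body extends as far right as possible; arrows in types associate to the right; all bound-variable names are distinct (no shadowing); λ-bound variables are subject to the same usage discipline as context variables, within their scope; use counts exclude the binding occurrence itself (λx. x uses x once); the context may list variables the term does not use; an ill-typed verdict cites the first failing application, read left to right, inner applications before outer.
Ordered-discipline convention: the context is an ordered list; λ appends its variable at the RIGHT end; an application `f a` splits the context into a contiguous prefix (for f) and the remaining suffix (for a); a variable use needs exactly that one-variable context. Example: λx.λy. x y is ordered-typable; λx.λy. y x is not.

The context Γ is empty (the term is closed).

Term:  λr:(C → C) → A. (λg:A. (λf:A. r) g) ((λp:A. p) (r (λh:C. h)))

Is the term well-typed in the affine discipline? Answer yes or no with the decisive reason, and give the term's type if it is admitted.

no — repeated use of r ×2
counts: r [bound] ×2, g [bound] ×1, f [bound] ×0, p [bound] ×1, h [bound] ×1
uses in reading order: r, g, p, r, h
typing: the term checks, with type ((C → C) → A) → (C → C) → A
per-discipline verdicts: ordered ✗, linear ✗, affine ✗, relevant ✗, unrestricted ✓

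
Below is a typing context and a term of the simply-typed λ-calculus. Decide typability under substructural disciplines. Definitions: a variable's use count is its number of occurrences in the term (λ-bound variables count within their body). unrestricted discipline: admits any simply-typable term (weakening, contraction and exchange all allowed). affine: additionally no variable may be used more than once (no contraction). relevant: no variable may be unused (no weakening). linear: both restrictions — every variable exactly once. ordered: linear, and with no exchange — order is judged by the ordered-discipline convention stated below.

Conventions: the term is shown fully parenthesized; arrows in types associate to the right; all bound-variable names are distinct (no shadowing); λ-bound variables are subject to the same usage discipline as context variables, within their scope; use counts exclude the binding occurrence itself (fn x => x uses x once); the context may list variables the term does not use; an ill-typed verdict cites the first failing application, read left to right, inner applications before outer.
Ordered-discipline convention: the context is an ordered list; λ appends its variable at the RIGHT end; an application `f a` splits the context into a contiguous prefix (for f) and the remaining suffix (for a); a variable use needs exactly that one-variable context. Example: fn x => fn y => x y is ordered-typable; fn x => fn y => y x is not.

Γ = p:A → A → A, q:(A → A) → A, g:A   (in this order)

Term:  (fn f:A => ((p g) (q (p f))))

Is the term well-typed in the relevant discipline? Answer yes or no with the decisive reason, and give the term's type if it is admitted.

yes — p, q, g, f: all used, weakening unneeded; term : A → A
usage: p: 2; q: 1; g: 1; f (bound): 1
left-to-right use order: p, g, q, p, f
typing: ✓ — A → A
all disciplines: ordered ✗, linear ✗, affine ✗, relevant ✓, unrestricted ✓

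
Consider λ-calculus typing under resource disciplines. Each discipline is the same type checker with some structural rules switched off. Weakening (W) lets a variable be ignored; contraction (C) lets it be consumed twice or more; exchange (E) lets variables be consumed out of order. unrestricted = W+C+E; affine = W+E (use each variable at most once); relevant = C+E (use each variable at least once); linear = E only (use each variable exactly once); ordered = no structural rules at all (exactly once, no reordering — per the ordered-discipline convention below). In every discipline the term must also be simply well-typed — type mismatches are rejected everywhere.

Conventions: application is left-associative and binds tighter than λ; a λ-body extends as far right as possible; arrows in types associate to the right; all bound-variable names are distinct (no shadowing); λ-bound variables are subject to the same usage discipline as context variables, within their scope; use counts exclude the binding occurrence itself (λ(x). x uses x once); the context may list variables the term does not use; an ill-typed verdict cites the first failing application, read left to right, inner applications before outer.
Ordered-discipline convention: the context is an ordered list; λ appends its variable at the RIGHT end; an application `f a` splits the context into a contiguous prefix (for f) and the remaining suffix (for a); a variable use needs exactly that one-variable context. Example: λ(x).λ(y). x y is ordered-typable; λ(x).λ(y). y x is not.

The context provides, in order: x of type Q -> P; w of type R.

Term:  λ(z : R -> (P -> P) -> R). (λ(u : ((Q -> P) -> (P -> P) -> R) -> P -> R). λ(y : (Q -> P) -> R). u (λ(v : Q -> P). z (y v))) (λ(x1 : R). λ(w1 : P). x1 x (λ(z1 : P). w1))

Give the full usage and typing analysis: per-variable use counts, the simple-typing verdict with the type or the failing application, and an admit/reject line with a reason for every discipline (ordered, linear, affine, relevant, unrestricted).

usage: x: 1, w: 0, z [bound]: 1, u [bound]: 1, y [bound]: 1, v [bound]: 1, x1 [bound]: 1, w1 [bound]: 1, z1 [bound]: 0
order of uses: u, z, y, v, x1, x, w1
typing: ill-typed: can't apply a value of type R
ordered: ✗ — a type mismatch blocks all five
linear: ✗ — the type mismatch rejects it
affine: ✗ — not simply typable
relevant: ✗ — fails simple typing
unrestricted: ✗ — a type mismatch blocks all five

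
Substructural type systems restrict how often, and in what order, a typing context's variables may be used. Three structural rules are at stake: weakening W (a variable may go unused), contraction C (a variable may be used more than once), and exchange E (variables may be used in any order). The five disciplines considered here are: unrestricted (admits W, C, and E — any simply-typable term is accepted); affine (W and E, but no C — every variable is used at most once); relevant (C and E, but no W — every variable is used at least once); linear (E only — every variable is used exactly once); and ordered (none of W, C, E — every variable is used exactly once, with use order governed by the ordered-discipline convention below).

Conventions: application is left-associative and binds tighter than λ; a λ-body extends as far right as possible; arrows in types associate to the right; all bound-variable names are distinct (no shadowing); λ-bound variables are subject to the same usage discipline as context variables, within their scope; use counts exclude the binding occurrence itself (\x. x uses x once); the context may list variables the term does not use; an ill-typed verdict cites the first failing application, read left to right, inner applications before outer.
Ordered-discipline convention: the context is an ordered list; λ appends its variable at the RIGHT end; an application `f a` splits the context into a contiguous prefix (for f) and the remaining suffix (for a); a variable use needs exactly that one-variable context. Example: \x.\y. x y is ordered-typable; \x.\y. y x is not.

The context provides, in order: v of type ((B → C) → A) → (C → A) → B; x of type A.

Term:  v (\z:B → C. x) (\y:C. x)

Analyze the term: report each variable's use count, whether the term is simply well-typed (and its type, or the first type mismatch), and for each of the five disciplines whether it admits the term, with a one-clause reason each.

counts: v=1; x=2; z (λ-bound)=0; y (λ-bound)=0
order of uses: v, x, x
typing: well-typed — term : B
ordered: ✗ — needs contraction — x ×2; z, y never used (weakening)
linear: ✗ — needs contraction — x ×2; z, y never used (weakening)
affine: ✗ — needs contraction — x ×2
relevant: ✗ — z, y never used (weakening)
unrestricted: ✓ — type-checks (B) and nothing is barred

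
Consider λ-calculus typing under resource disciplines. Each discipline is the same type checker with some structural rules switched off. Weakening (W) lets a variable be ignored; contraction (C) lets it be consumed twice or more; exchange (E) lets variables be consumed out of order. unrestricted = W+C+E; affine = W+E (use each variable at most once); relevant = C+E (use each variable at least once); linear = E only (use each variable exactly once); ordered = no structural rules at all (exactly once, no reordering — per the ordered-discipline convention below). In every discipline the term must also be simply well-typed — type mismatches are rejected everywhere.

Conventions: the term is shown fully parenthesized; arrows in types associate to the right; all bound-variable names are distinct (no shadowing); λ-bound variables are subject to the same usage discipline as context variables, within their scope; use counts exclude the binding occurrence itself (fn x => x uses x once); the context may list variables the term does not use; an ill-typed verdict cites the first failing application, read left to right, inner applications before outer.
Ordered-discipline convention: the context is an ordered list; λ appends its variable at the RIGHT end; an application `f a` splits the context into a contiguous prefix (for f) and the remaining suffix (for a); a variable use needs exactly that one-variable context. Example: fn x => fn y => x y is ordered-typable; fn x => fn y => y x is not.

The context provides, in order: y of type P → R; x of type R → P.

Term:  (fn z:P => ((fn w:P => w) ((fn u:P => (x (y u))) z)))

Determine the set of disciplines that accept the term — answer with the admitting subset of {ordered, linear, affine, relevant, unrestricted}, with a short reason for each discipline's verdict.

admitting disciplines: linear, affine, relevant, unrestricted
usage: y: 1×, x: 1×, z (bound): 1×, w (bound): 1×, u (bound): 1×
uses in reading order: w, x, y, u, z
typing: well-typed — term : P → P
ordered ✗ (needs exchange: uses follow w, x, y, u, z)
linear ✓ (y, x, z, w, u: one use apiece)
affine ✓ (y, x, z, w, u: no repeats, contraction unneeded)
relevant ✓ (y, x, z, w, u: all used, weakening unneeded)
unrestricted ✓ (typability at P → P is all that's needed)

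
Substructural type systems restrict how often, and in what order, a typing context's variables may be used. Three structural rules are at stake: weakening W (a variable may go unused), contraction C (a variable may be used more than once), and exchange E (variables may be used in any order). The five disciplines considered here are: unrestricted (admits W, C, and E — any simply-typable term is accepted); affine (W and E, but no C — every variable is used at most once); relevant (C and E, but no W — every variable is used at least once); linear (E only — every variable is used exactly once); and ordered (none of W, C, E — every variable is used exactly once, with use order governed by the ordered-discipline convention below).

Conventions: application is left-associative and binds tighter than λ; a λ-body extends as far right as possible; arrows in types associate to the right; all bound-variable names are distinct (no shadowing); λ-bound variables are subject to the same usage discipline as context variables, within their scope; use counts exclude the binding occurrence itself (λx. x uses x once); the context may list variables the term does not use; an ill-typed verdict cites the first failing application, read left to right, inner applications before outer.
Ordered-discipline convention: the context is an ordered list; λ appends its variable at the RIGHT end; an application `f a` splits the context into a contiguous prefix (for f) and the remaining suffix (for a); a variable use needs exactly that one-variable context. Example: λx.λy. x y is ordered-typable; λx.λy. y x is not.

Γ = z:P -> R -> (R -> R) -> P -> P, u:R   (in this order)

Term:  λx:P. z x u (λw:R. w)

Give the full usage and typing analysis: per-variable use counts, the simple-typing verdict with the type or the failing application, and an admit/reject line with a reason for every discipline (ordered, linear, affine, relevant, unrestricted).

use counts: z ×1, u ×1, x (bound) ×1, w (bound) ×1
order of uses: z, x, u, w
typing: well-typed — term : P -> P -> P
ordered: ✗, use order z, x, u, w needs exchange
linear: ✓, exactly-once usage across z, u, x, w
affine: ✓, at most one use each (z, u, x, w)
relevant: ✓, every one of z, u, x, w appears
unrestricted: ✓, typability at P -> P -> P is all that's needed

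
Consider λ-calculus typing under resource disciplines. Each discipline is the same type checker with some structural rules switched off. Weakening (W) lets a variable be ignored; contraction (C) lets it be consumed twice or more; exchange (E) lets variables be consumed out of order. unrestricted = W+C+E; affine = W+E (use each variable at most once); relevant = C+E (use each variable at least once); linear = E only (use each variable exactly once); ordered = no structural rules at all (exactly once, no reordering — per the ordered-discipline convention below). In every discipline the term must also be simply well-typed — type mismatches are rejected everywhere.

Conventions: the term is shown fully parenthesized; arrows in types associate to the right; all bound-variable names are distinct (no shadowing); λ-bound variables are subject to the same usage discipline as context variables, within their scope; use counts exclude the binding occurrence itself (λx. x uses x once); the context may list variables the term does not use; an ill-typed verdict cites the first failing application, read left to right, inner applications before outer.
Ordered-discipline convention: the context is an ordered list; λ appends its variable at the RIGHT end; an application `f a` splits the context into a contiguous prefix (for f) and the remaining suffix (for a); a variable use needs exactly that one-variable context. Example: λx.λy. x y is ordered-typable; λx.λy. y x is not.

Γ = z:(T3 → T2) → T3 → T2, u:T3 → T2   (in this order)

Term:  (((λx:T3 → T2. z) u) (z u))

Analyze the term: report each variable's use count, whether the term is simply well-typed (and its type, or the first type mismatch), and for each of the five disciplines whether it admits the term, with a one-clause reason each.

counts: z: 2×; u: 2×; x (λ-bound): 0×
order of uses: z, u, z, u
typing: the term checks, with type T3 → T2
ordered: ✗ — needs contraction — z ×2, u ×2; x never used (weakening)
linear: ✗ — needs contraction — z ×2, u ×2; x never used (weakening)
affine: ✗ — needs contraction — z ×2, u ×2
relevant: ✗ — x never used (weakening)
unrestricted: ✓ — well-typed at T3 → T2; no restrictions here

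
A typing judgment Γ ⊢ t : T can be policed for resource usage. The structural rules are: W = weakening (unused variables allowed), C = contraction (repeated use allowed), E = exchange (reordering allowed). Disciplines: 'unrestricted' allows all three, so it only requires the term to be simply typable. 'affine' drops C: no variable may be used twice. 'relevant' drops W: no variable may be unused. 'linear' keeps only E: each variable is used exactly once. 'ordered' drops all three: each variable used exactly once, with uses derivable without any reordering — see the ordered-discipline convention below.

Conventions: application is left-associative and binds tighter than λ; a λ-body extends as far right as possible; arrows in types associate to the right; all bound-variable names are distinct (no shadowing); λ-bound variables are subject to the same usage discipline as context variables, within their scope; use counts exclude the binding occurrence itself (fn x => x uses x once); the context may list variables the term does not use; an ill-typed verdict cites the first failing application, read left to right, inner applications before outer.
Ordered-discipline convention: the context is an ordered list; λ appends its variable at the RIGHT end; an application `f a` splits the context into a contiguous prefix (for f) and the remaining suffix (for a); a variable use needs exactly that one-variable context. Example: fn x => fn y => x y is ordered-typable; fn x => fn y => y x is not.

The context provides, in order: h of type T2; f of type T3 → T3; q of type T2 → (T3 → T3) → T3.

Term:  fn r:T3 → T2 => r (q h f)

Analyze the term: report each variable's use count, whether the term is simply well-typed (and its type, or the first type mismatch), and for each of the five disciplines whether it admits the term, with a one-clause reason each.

variable uses: h ×1, f ×1, q ×1, r [bound] ×1
left-to-right use order: r, q, h, f
typing: ✓ — (T3 → T2) → T2
ordered ✗ (no ordered split (uses run r, q, h, f))
linear ✓ (each of h, f, q, r used exactly once)
affine ✓ (h, f, q, r: no repeats, contraction unneeded)
relevant ✓ (every one of h, f, q, r appears)
unrestricted ✓ (typability at (T3 → T2) → T2 is all that's needed)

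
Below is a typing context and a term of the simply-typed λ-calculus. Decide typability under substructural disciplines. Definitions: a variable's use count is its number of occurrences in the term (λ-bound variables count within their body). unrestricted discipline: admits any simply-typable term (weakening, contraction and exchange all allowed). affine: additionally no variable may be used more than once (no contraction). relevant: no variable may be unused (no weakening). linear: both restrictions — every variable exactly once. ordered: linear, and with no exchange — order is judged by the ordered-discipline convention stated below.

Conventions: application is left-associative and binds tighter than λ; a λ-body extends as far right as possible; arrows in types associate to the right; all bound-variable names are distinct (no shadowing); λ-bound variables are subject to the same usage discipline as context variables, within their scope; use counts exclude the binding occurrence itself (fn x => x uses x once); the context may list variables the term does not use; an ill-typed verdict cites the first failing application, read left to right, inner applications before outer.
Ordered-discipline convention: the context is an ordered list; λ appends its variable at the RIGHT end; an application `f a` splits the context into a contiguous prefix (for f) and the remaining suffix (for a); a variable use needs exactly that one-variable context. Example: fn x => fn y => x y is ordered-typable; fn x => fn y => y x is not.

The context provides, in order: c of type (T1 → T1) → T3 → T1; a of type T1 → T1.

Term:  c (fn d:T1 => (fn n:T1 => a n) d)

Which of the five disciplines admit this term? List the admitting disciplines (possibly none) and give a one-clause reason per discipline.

admitted in: ordered, linear, affine, relevant, unrestricted
counts: c: 1; a: 1; d [bound]: 1; n [bound]: 1
uses in reading order: c, a, n, d
typing: the term checks, with type T3 → T1
ordered: ✓, single-use (c, a, d, n), ordered derivation ok
linear: ✓, exactly-once usage across c, a, d, n
affine: ✓, c, a, d, n: no repeats, contraction unneeded
relevant: ✓, none of c, a, d, n goes unused
unrestricted: ✓, type-checks (T3 → T1) and nothing is barred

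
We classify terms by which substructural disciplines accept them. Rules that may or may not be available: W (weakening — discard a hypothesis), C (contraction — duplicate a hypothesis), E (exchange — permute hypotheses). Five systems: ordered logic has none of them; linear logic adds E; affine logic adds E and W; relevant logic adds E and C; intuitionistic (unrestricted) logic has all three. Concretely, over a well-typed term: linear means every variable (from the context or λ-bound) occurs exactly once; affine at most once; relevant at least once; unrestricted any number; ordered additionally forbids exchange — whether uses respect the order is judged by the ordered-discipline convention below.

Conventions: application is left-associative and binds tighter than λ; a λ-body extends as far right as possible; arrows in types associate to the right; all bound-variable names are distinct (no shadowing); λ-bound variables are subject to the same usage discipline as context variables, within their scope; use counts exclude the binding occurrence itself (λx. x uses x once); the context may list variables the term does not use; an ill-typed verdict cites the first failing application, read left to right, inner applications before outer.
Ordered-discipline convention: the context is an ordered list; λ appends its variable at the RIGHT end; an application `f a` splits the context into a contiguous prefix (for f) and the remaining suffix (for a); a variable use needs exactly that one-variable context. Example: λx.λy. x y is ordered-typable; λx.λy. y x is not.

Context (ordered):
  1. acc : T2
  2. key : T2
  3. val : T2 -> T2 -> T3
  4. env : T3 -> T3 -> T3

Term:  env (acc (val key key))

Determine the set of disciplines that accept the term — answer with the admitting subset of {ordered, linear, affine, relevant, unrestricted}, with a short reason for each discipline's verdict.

admitted by: none
counts: acc: 1×, key: 2×, val: 1×, env: 1×
use order (left to right): env, acc, val, key, key
typing: ill-typed: applying a non-function (T2)
ordered: ✗ — fails simple typing
linear: ✗ — a type mismatch blocks all five
affine: ✗ — the type mismatch rejects it
relevant: ✗ — not simply typable
unrestricted: ✗ — fails simple typing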